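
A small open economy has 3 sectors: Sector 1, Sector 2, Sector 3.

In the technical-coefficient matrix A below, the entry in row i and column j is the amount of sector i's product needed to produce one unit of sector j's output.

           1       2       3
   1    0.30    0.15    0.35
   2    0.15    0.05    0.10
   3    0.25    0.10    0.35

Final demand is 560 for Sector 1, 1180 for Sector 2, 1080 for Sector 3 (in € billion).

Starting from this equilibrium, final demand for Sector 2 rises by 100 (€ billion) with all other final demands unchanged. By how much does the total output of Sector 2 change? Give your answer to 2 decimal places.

Δx_2 = 115.38

I − A =
  [   0.70    -0.15    -0.35]
  [  -0.15     0.95    -0.10]
  [  -0.25    -0.10     0.65]
Cofactors of I−A, C_ij = (−1)^(i+j)·(minor ij) (rows/columns in the sector order above):
  C_11 = (0.95)(0.65) − (-0.10)(-0.10) = 0.6075
  C_12 = −[(-0.15)(0.65) − (-0.10)(-0.25)] = 0.1225
  C_13 = (-0.15)(-0.10) − (0.95)(-0.25) = 0.2525
  C_21 = −[(-0.15)(0.65) − (-0.35)(-0.10)] = 0.1325
  C_22 = (0.70)(0.65) − (-0.35)(-0.25) = 0.3675
  C_23 = −[(0.70)(-0.10) − (-0.15)(-0.25)] = 0.1075
  C_31 = (-0.15)(-0.10) − (-0.35)(0.95) = 0.3475
  C_32 = −[(0.70)(-0.10) − (-0.35)(-0.15)] = 0.1225
  C_33 = (0.70)(0.95) − (-0.15)(-0.15) = 0.6425
det(I−A) = Σ_j (I−A)_1j·C_1j = (0.70)(0.6075) + (-0.15)(0.1225) + (-0.35)(0.2525) = 0.3185
adj(I−A) = Cᵀ =
  [ 0.6075   0.1325   0.3475]
  [ 0.1225   0.3675   0.1225]
  [ 0.2525   0.1075   0.6425]
(I − A)⁻¹ = adj(I−A) / det(I−A) ≈
  [   1.9074     0.4160     1.0911]
  [   0.3846     1.1538     0.3846]
  [   0.7928     0.3375     2.0173]
Δx = (I − A)⁻¹ Δd with Δd having +100 in the Sector 2 component and 0 elsewhere.
So Δx_2 = L_22 · (+100), where L_22 = adj(I−A)_22 / det(I−A) = 0.3675 / 0.3185.
Δx_2 = 0.3675 × (+100) / 0.3185 = 36.75 / 0.3185 ≈ 115.38.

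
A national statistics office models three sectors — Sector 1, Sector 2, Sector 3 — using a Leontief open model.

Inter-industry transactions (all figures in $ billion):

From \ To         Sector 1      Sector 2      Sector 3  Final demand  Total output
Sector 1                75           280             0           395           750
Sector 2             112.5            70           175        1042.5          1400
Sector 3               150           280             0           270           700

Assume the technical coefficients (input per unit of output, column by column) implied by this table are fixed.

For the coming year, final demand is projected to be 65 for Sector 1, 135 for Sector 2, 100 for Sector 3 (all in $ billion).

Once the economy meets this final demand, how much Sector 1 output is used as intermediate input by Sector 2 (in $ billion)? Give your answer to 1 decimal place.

Technical coefficients a_ij = z_ij / X_j:
  a_11 = 75/750 = 0.10, a_21 = 112.5/750 = 0.15, a_31 = 150/750 = 0.20
  a_12 = 280/1400 = 0.20, a_22 = 70/1400 = 0.05, a_32 = 280/1400 = 0.20
  a_13 = 0/700 = 0.00, a_23 = 175/700 = 0.25, a_33 = 0/700 = 0.00
I − A =
  [   0.90    -0.20     0.00]
  [  -0.15     0.95    -0.25]
  [  -0.20    -0.20     1.00]
Cofactors of I−A, C_ij = (−1)^(i+j)·(minor ij) (rows/columns in the sector order above):
  C_11 = (0.95)(1.00) − (-0.25)(-0.20) = 0.9000
  C_12 = −[(-0.15)(1.00) − (-0.25)(-0.20)] = 0.2000
  C_13 = (-0.15)(-0.20) − (0.95)(-0.20) = 0.2200
  C_21 = −[(-0.20)(1.00) − (0.00)(-0.20)] = 0.2000
  C_22 = (0.90)(1.00) − (0.00)(-0.20) = 0.9000
  C_23 = −[(0.90)(-0.20) − (-0.20)(-0.20)] = 0.2200
  C_31 = (-0.20)(-0.25) − (0.00)(0.95) = 0.0500
  C_32 = −[(0.90)(-0.25) − (0.00)(-0.15)] = 0.2250
  C_33 = (0.90)(0.95) − (-0.20)(-0.15) = 0.8250
det(I−A) = Σ_j (I−A)_1j·C_1j = (0.90)(0.9000) + (-0.20)(0.2000) + (0.00)(0.2200) = 0.7700
adj(I−A) = Cᵀ =
  [ 0.9000   0.2000   0.0500]
  [ 0.2000   0.9000   0.2250]
  [ 0.2200   0.2200   0.8250]
(I − A)⁻¹ = adj(I−A) / det(I−A) ≈
  [   1.1688     0.2597     0.0649]
  [   0.2597     1.1688     0.2922]
  [   0.2857     0.2857     1.0714]
First solve x = (I − A)⁻¹ d = adj(I−A)·d / det(I−A); in particular x_2 = (0.2000·65 + 0.9000·135 + 0.2250·100) / 0.7700 = 157.00 / 0.7700 ≈ 203.896.
Intermediate flow from 1 to 2: z_12 = a_12 · x_2 = 0.20 × 157.00 / 0.7700 = 31.40 / 0.7700 ≈ 40.8.

z_12 = 40.8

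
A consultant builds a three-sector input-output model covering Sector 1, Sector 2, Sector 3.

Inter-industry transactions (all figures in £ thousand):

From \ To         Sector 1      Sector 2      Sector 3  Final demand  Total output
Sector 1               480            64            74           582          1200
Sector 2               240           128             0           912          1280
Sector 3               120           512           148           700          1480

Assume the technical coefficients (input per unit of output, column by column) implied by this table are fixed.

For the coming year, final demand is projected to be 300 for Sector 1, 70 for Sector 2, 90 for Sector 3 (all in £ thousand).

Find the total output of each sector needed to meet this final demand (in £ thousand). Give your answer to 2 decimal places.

Technical coefficients a_ij = z_ij / X_j:
  a_11 = 480/1200 = 0.40, a_21 = 240/1200 = 0.20, a_31 = 120/1200 = 0.10
  a_12 = 64/1280 = 0.05, a_22 = 128/1280 = 0.10, a_32 = 512/1280 = 0.40
  a_13 = 74/1480 = 0.05, a_23 = 0/1480 = 0.00, a_33 = 148/1480 = 0.10
I − A =
  [   0.60    -0.05    -0.05]
  [  -0.20     0.90     0.00]
  [  -0.10    -0.40     0.90]
Cofactors of I−A, C_ij = (−1)^(i+j)·(minor ij) (rows/columns in the sector order above):
  C_11 = (0.90)(0.90) − (0.00)(-0.40) = 0.8100
  C_12 = −[(-0.20)(0.90) − (0.00)(-0.10)] = 0.1800
  C_13 = (-0.20)(-0.40) − (0.90)(-0.10) = 0.1700
  C_21 = −[(-0.05)(0.90) − (-0.05)(-0.40)] = 0.0650
  C_22 = (0.60)(0.90) − (-0.05)(-0.10) = 0.5350
  C_23 = −[(0.60)(-0.40) − (-0.05)(-0.10)] = 0.2450
  C_31 = (-0.05)(0.00) − (-0.05)(0.90) = 0.0450
  C_32 = −[(0.60)(0.00) − (-0.05)(-0.20)] = 0.0100
  C_33 = (0.60)(0.90) − (-0.05)(-0.20) = 0.5300
det(I−A) = Σ_j (I−A)_1j·C_1j = (0.60)(0.8100) + (-0.05)(0.1800) + (-0.05)(0.1700) = 0.4685
adj(I−A) = Cᵀ =
  [ 0.8100   0.0650   0.0450]
  [ 0.1800   0.5350   0.0100]
  [ 0.1700   0.2450   0.5300]
(I − A)⁻¹ = adj(I−A) / det(I−A) ≈
  [   1.7289     0.1387     0.0961]
  [   0.3842     1.1419     0.0213]
  [   0.3629     0.5229     1.1313]
x = (I − A)⁻¹ d = adj(I−A)·d / det(I−A), with det(I−A) = 0.4685:
  x_1 = (0.8100·300 + 0.0650·70 + 0.0450·90) / 0.4685 = 251.60 / 0.4685 ≈ 537.03
  x_2 = (0.1800·300 + 0.5350·70 + 0.0100·90) / 0.4685 = 92.35 / 0.4685 ≈ 197.12
  x_3 = (0.1700·300 + 0.2450·70 + 0.5300·90) / 0.4685 = 115.85 / 0.4685 ≈ 247.28

x_1 = 537.03, x_2 = 197.12, x_3 = 247.28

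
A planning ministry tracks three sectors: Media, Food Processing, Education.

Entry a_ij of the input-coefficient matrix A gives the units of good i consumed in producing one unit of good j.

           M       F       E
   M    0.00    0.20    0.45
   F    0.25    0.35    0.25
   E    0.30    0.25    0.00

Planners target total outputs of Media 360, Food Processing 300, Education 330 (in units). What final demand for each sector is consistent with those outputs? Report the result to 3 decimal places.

d_M = 151.500, d_F = 22.500, d_E = 147.000

I − A =
  [   1.00    -0.20    -0.45]
  [  -0.25     0.65    -0.25]
  [  -0.30    -0.25     1.00]
d = (I − A) x:
  d_M = (+1.00)·360 + (-0.20)·300 + (-0.45)·330 = 151.500
  d_F = (-0.25)·360 + (+0.65)·300 + (-0.25)·330 = 22.500
  d_E = (-0.30)·360 + (-0.25)·300 + (+1.00)·330 = 147.000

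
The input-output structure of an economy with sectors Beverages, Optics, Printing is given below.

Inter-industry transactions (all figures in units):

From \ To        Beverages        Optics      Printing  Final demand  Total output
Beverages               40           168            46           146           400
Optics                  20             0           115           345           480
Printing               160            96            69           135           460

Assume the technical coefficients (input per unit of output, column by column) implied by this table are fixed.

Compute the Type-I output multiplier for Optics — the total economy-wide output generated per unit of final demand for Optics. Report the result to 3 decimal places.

Technical coefficients a_ij = z_ij / X_j:
  a_BB = 40/400 = 0.10, a_OB = 20/400 = 0.05, a_PB = 160/400 = 0.40
  a_BO = 168/480 = 0.35, a_OO = 0/480 = 0.00, a_PO = 96/480 = 0.20
  a_BP = 46/460 = 0.10, a_OP = 115/460 = 0.25, a_PP = 69/460 = 0.15
I − A =
  [   0.90    -0.35    -0.10]
  [  -0.05     1.00    -0.25]
  [  -0.40    -0.20     0.85]
Cofactors of I−A, C_ij = (−1)^(i+j)·(minor ij) (rows/columns in the sector order above):
  C_11 = (1.00)(0.85) − (-0.25)(-0.20) = 0.8000
  C_12 = −[(-0.05)(0.85) − (-0.25)(-0.40)] = 0.1425
  C_13 = (-0.05)(-0.20) − (1.00)(-0.40) = 0.4100
  C_21 = −[(-0.35)(0.85) − (-0.10)(-0.20)] = 0.3175
  C_22 = (0.90)(0.85) − (-0.10)(-0.40) = 0.7250
  C_23 = −[(0.90)(-0.20) − (-0.35)(-0.40)] = 0.3200
  C_31 = (-0.35)(-0.25) − (-0.10)(1.00) = 0.1875
  C_32 = −[(0.90)(-0.25) − (-0.10)(-0.05)] = 0.2300
  C_33 = (0.90)(1.00) − (-0.35)(-0.05) = 0.8825
det(I−A) = Σ_j (I−A)_1j·C_1j = (0.90)(0.8000) + (-0.35)(0.1425) + (-0.10)(0.4100) = 0.629125
adj(I−A) = Cᵀ =
  [ 0.8000   0.3175   0.1875]
  [ 0.1425   0.7250   0.2300]
  [ 0.4100   0.3200   0.8825]
(I − A)⁻¹ = adj(I−A) / det(I−A) ≈
  [   1.2716     0.5047     0.2980]
  [   0.2265     1.1524     0.3656]
  [   0.6517     0.5086     1.4027]
The output multiplier for sector j is the column-j sum of the Leontief inverse (I − A)⁻¹ = adj(I−A) / det(I−A).
Column O of adj(I−A): (0.3175, 0.7250, 0.3200); det(I−A) = 0.629125.
m_O = (0.3175 + 0.7250 + 0.3200) / 0.629125 = 1.3625 / 0.629125 ≈ 2.166.

m_O = 2.166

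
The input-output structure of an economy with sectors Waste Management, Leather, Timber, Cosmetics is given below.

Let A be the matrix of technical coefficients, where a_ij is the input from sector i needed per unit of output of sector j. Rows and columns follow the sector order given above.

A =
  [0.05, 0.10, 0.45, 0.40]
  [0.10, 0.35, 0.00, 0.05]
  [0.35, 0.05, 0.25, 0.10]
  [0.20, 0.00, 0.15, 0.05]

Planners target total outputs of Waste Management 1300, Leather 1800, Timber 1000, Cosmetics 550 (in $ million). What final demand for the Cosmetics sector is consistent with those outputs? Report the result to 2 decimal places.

d_4 = 112.50

I − A =
  [   0.95    -0.10    -0.45    -0.40]
  [  -0.10     0.65     0.00    -0.05]
  [  -0.35    -0.05     0.75    -0.10]
  [  -0.20     0.00    -0.15     0.95]
d = (I − A) x:
  d_1 = (+0.95)·1300 + (-0.10)·1800 + (-0.45)·1000 + (-0.40)·550 = 385.00
  d_2 = (-0.10)·1300 + (+0.65)·1800 + (+0.00)·1000 + (-0.05)·550 = 1012.50
  d_3 = (-0.35)·1300 + (-0.05)·1800 + (+0.75)·1000 + (-0.10)·550 = 150.00
  d_4 = (-0.20)·1300 + (+0.00)·1800 + (-0.15)·1000 + (+0.95)·550 = 112.50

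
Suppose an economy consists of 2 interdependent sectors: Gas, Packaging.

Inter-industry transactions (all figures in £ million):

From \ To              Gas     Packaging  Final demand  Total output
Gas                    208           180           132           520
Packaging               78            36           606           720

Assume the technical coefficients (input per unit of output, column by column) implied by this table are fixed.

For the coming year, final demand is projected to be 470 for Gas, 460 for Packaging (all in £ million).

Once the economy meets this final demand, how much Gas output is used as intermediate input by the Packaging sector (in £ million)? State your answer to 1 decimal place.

z_12 = 162.7

Technical coefficients a_ij = z_ij / X_j:
  a_11 = 208/520 = 0.40, a_21 = 78/520 = 0.15
  a_12 = 180/720 = 0.25, a_22 = 36/720 = 0.05
I − A =
  [   0.60    -0.25]
  [  -0.15     0.95]
det(I−A) = (0.60)(0.95) − (-0.25)(-0.15) = 0.5325
adj(I−A) = [[0.95, 0.25], [0.15, 0.60]]
(I − A)⁻¹ = adj(I−A) / det(I−A) ≈
  [   1.7840     0.4695]
  [   0.2817     1.1268]
First solve x = (I − A)⁻¹ d = adj(I−A)·d / det(I−A); in particular x_2 = (0.15·470 + 0.60·460) / 0.5325 = 346.50 / 0.5325 ≈ 650.704.
Intermediate flow from 1 to 2: z_12 = a_12 · x_2 = 0.25 × 346.50 / 0.5325 = 86.625 / 0.5325 ≈ 162.7.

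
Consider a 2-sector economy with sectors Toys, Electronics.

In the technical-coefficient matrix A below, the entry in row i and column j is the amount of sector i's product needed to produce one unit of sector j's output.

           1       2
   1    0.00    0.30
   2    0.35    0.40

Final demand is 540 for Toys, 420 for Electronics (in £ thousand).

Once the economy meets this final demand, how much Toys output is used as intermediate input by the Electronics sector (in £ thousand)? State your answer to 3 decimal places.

I − A =
  [   1.00    -0.30]
  [  -0.35     0.60]
det(I−A) = (1.00)(0.60) − (-0.30)(-0.35) = 0.4950
adj(I−A) = [[0.60, 0.30], [0.35, 1.00]]
(I − A)⁻¹ = adj(I−A) / det(I−A) ≈
  [   1.2121     0.6061]
  [   0.7071     2.0202]
First solve x = (I − A)⁻¹ d = adj(I−A)·d / det(I−A); in particular x_2 = (0.35·540 + 1.00·420) / 0.4950 = 609.00 / 0.4950 ≈ 1230.30303.
Intermediate flow from 1 to 2: z_12 = a_12 · x_2 = 0.30 × 609.00 / 0.4950 = 182.70 / 0.4950 ≈ 369.091.

z_12 = 369.091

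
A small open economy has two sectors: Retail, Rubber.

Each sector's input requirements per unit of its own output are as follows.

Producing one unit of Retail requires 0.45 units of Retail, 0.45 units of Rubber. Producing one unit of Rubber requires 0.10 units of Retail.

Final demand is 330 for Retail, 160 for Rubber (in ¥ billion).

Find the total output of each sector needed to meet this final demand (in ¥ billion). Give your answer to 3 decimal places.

I − A =
  [   0.55    -0.10]
  [  -0.45     1.00]
det(I−A) = (0.55)(1.00) − (-0.10)(-0.45) = 0.5050
adj(I−A) = [[1.00, 0.10], [0.45, 0.55]]
(I − A)⁻¹ = adj(I−A) / det(I−A) ≈
  [   1.9802     0.1980]
  [   0.8911     1.0891]
x = (I − A)⁻¹ d = adj(I−A)·d / det(I−A), with det(I−A) = 0.5050:
  x_1 = (1.00·330 + 0.10·160) / 0.5050 = 346.00 / 0.5050 ≈ 685.149
  x_2 = (0.45·330 + 0.55·160) / 0.5050 = 236.50 / 0.5050 ≈ 468.317

x_1 = 685.149, x_2 = 468.317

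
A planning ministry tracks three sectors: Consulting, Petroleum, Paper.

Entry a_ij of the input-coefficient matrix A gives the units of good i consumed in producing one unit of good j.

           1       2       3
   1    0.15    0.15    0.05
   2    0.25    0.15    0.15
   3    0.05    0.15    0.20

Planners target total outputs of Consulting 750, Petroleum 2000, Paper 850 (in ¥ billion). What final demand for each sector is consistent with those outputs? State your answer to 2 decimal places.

I − A =
  [   0.85    -0.15    -0.05]
  [  -0.25     0.85    -0.15]
  [  -0.05    -0.15     0.80]
d = (I − A) x:
  d_1 = (+0.85)·750 + (-0.15)·2000 + (-0.05)·850 = 295.00
  d_2 = (-0.25)·750 + (+0.85)·2000 + (-0.15)·850 = 1385.00
  d_3 = (-0.05)·750 + (-0.15)·2000 + (+0.80)·850 = 342.50

d_1 = 295.00, d_2 = 1385.00, d_3 = 342.50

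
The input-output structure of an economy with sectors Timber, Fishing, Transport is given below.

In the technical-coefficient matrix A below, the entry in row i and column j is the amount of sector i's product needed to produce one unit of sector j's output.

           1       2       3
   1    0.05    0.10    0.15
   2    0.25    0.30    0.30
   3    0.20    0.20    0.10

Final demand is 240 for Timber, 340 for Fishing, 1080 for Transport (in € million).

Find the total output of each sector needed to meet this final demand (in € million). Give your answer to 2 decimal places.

x_1 = 667.49, x_2 = 1439.01, x_3 = 1668.11

I − A =
  [   0.95    -0.10    -0.15]
  [  -0.25     0.70    -0.30]
  [  -0.20    -0.20     0.90]
Cofactors of I−A, C_ij = (−1)^(i+j)·(minor ij) (rows/columns in the sector order above):
  C_11 = (0.70)(0.90) − (-0.30)(-0.20) = 0.5700
  C_12 = −[(-0.25)(0.90) − (-0.30)(-0.20)] = 0.2850
  C_13 = (-0.25)(-0.20) − (0.70)(-0.20) = 0.1900
  C_21 = −[(-0.10)(0.90) − (-0.15)(-0.20)] = 0.1200
  C_22 = (0.95)(0.90) − (-0.15)(-0.20) = 0.8250
  C_23 = −[(0.95)(-0.20) − (-0.10)(-0.20)] = 0.2100
  C_31 = (-0.10)(-0.30) − (-0.15)(0.70) = 0.1350
  C_32 = −[(0.95)(-0.30) − (-0.15)(-0.25)] = 0.3225
  C_33 = (0.95)(0.70) − (-0.10)(-0.25) = 0.6400
det(I−A) = Σ_j (I−A)_1j·C_1j = (0.95)(0.5700) + (-0.10)(0.2850) + (-0.15)(0.1900) = 0.4845
adj(I−A) = Cᵀ =
  [ 0.5700   0.1200   0.1350]
  [ 0.2850   0.8250   0.3225]
  [ 0.1900   0.2100   0.6400]
(I − A)⁻¹ = adj(I−A) / det(I−A) ≈
  [   1.1765     0.2477     0.2786]
  [   0.5882     1.7028     0.6656]
  [   0.3922     0.4334     1.3209]
x = (I − A)⁻¹ d = adj(I−A)·d / det(I−A), with det(I−A) = 0.4845:
  x_1 = (0.5700·240 + 0.1200·340 + 0.1350·1080) / 0.4845 = 323.40 / 0.4845 ≈ 667.49
  x_2 = (0.2850·240 + 0.8250·340 + 0.3225·1080) / 0.4845 = 697.20 / 0.4845 ≈ 1439.01
  x_3 = (0.1900·240 + 0.2100·340 + 0.6400·1080) / 0.4845 = 808.20 / 0.4845 ≈ 1668.11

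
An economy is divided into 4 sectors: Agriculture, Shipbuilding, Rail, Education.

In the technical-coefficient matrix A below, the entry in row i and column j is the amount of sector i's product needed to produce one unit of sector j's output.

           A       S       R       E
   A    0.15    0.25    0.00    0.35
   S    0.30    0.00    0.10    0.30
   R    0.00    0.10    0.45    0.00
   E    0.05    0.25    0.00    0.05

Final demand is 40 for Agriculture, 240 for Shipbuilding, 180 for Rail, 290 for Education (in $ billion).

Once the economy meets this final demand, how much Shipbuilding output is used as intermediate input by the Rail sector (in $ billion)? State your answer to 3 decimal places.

z_SR = 42.608

I − A =
  [   0.85    -0.25     0.00    -0.35]
  [  -0.30     1.00    -0.10    -0.30]
  [   0.00    -0.10     0.55     0.00]
  [  -0.05    -0.25     0.00     0.95]
Compute the cofactors C_ij = (−1)^(i+j)·(3×3 minor ij) of I−A; the adjugate is their transpose:
adj(I−A) = Cᵀ =
  [ 0.47175   0.17875   0.03250   0.23025]
  [ 0.16500   0.43450   0.07900   0.19800]
  [ 0.03000   0.07900   0.62500   0.03600]
  [ 0.06825   0.12375   0.02250   0.41775]
det(I−A) = Σ_j (I−A)_1j·C_1j = (0.85)(0.47175) + (-0.25)(0.16500) + (0.00)(0.03000) + (-0.35)(0.06825) = 0.33585
(I − A)⁻¹ = adj(I−A) / det(I−A) ≈
  [   1.4046     0.5322     0.0968     0.6856]
  [   0.4913     1.2937     0.2352     0.5895]
  [   0.0893     0.2352     1.8609     0.1072]
  [   0.2032     0.3685     0.0670     1.2439]
First solve x = (I − A)⁻¹ d = adj(I−A)·d / det(I−A); in particular x_R = (0.03000·40 + 0.07900·240 + 0.62500·180 + 0.03600·290) / 0.33585 = 143.10 / 0.33585 ≈ 426.08307.
Intermediate flow from S to R: z_SR = a_SR · x_R = 0.10 × 143.10 / 0.33585 = 14.31 / 0.33585 ≈ 42.608.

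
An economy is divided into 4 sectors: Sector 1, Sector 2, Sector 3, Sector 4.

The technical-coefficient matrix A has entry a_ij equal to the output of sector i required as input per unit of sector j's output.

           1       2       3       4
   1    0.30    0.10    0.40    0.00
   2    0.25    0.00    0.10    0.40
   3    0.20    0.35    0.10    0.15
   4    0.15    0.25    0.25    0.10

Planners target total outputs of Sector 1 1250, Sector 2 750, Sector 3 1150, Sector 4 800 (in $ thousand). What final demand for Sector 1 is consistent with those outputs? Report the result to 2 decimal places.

I − A =
  [   0.70    -0.10    -0.40     0.00]
  [  -0.25     1.00    -0.10    -0.40]
  [  -0.20    -0.35     0.90    -0.15]
  [  -0.15    -0.25    -0.25     0.90]
d = (I − A) x:
  d_1 = (+0.70)·1250 + (-0.10)·750 + (-0.40)·1150 + (+0.00)·800 = 340.00
  d_2 = (-0.25)·1250 + (+1.00)·750 + (-0.10)·1150 + (-0.40)·800 = 2.50
  d_3 = (-0.20)·1250 + (-0.35)·750 + (+0.90)·1150 + (-0.15)·800 = 402.50
  d_4 = (-0.15)·1250 + (-0.25)·750 + (-0.25)·1150 + (+0.90)·800 = 57.50

d_1 = 340.00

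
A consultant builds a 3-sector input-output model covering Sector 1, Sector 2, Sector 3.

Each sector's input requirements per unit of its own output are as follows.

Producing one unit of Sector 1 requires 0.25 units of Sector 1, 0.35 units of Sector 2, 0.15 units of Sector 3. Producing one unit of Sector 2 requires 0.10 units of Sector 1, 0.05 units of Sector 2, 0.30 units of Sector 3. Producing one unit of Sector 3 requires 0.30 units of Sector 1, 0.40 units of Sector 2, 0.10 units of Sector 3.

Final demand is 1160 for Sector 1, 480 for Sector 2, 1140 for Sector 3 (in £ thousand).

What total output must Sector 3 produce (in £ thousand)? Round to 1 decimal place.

I − A =
  [   0.75    -0.10    -0.30]
  [  -0.35     0.95    -0.40]
  [  -0.15    -0.30     0.90]
Cofactors of I−A, C_ij = (−1)^(i+j)·(minor ij) (rows/columns in the sector order above):
  C_11 = (0.95)(0.90) − (-0.40)(-0.30) = 0.7350
  C_12 = −[(-0.35)(0.90) − (-0.40)(-0.15)] = 0.3750
  C_13 = (-0.35)(-0.30) − (0.95)(-0.15) = 0.2475
  C_21 = −[(-0.10)(0.90) − (-0.30)(-0.30)] = 0.1800
  C_22 = (0.75)(0.90) − (-0.30)(-0.15) = 0.6300
  C_23 = −[(0.75)(-0.30) − (-0.10)(-0.15)] = 0.2400
  C_31 = (-0.10)(-0.40) − (-0.30)(0.95) = 0.3250
  C_32 = −[(0.75)(-0.40) − (-0.30)(-0.35)] = 0.4050
  C_33 = (0.75)(0.95) − (-0.10)(-0.35) = 0.6775
det(I−A) = Σ_j (I−A)_1j·C_1j = (0.75)(0.7350) + (-0.10)(0.3750) + (-0.30)(0.2475) = 0.4395
adj(I−A) = Cᵀ =
  [ 0.7350   0.1800   0.3250]
  [ 0.3750   0.6300   0.4050]
  [ 0.2475   0.2400   0.6775]
(I − A)⁻¹ = adj(I−A) / det(I−A) ≈
  [   1.6724     0.4096     0.7395]
  [   0.8532     1.4334     0.9215]
  [   0.5631     0.5461     1.5415]
x = (I − A)⁻¹ d = adj(I−A)·d / det(I−A), with det(I−A) = 0.4395:
  x_1 = (0.7350·1160 + 0.1800·480 + 0.3250·1140) / 0.4395 = 1309.50 / 0.4395 ≈ 2979.5
  x_2 = (0.3750·1160 + 0.6300·480 + 0.4050·1140) / 0.4395 = 1199.10 / 0.4395 ≈ 2728.3
  x_3 = (0.2475·1160 + 0.2400·480 + 0.6775·1140) / 0.4395 = 1174.65 / 0.4395 ≈ 2672.7

x_3 = 2672.7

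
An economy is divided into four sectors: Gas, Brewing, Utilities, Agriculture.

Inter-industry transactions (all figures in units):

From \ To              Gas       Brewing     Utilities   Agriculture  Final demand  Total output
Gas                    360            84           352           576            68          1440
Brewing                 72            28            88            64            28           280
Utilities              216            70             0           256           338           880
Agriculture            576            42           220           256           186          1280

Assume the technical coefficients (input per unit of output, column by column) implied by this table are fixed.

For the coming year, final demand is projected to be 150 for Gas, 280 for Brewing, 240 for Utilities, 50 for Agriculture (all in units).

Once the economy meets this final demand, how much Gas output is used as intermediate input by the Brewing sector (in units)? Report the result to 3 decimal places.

z_12 = 172.681

Technical coefficients a_ij = z_ij / X_j:
  a_11 = 360/1440 = 0.25, a_21 = 72/1440 = 0.05, a_31 = 216/1440 = 0.15, a_41 = 576/1440 = 0.40
  a_12 = 84/280 = 0.30, a_22 = 28/280 = 0.10, a_32 = 70/280 = 0.25, a_42 = 42/280 = 0.15
  a_13 = 352/880 = 0.40, a_23 = 88/880 = 0.10, a_33 = 0/880 = 0.00, a_43 = 220/880 = 0.25
  a_14 = 576/1280 = 0.45, a_24 = 64/1280 = 0.05, a_34 = 256/1280 = 0.20, a_44 = 256/1280 = 0.20
I − A =
  [   0.75    -0.30    -0.40    -0.45]
  [  -0.05     0.90    -0.10    -0.05]
  [  -0.15    -0.25     1.00    -0.20]
  [  -0.40    -0.15    -0.25     0.80]
Compute the cofactors C_ij = (−1)^(i+j)·(3×3 minor ij) of I−A; the adjugate is their transpose:
adj(I−A) = Cᵀ =
  [ 0.641375   0.412625   0.420750   0.491750]
  [ 0.079375   0.285625   0.081000   0.082750]
  [ 0.195375   0.197625   0.351000   0.210000]
  [ 0.396625   0.321625   0.335250   0.577750]
det(I−A) = Σ_j (I−A)_1j·C_1j = (0.75)(0.641375) + (-0.30)(0.079375) + (-0.40)(0.195375) + (-0.45)(0.396625) = 0.2005875
(I − A)⁻¹ = adj(I−A) / det(I−A) ≈
  [   3.1975     2.0571     2.0976     2.4515]
  [   0.3957     1.4239     0.4038     0.4125]
  [   0.9740     0.9852     1.7499     1.0469]
  [   1.9773     1.6034     1.6713     2.8803]
First solve x = (I − A)⁻¹ d = adj(I−A)·d / det(I−A); in particular x_2 = (0.079375·150 + 0.285625·280 + 0.081000·240 + 0.082750·50) / 0.2005875 = 115.45875 / 0.2005875 ≈ 575.60292.
Intermediate flow from 1 to 2: z_12 = a_12 · x_2 = 0.30 × 115.45875 / 0.2005875 = 34.637625 / 0.2005875 ≈ 172.681.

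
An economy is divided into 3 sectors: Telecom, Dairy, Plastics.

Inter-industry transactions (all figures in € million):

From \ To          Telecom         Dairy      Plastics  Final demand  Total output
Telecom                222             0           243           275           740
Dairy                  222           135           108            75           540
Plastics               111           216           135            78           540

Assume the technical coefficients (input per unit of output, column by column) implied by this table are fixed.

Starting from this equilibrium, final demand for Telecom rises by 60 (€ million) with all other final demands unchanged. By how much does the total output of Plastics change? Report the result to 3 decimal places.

Technical coefficients a_ij = z_ij / X_j:
  a_11 = 222/740 = 0.30, a_21 = 222/740 = 0.30, a_31 = 111/740 = 0.15
  a_12 = 0/540 = 0.00, a_22 = 135/540 = 0.25, a_32 = 216/540 = 0.40
  a_13 = 243/540 = 0.45, a_23 = 108/540 = 0.20, a_33 = 135/540 = 0.25
I − A =
  [   0.70     0.00    -0.45]
  [  -0.30     0.75    -0.20]
  [  -0.15    -0.40     0.75]
Cofactors of I−A, C_ij = (−1)^(i+j)·(minor ij) (rows/columns in the sector order above):
  C_11 = (0.75)(0.75) − (-0.20)(-0.40) = 0.4825
  C_12 = −[(-0.30)(0.75) − (-0.20)(-0.15)] = 0.2550
  C_13 = (-0.30)(-0.40) − (0.75)(-0.15) = 0.2325
  C_21 = −[(0.00)(0.75) − (-0.45)(-0.40)] = 0.1800
  C_22 = (0.70)(0.75) − (-0.45)(-0.15) = 0.4575
  C_23 = −[(0.70)(-0.40) − (0.00)(-0.15)] = 0.2800
  C_31 = (0.00)(-0.20) − (-0.45)(0.75) = 0.3375
  C_32 = −[(0.70)(-0.20) − (-0.45)(-0.30)] = 0.2750
  C_33 = (0.70)(0.75) − (0.00)(-0.30) = 0.5250
det(I−A) = Σ_j (I−A)_1j·C_1j = (0.70)(0.4825) + (0.00)(0.2550) + (-0.45)(0.2325) = 0.233125
adj(I−A) = Cᵀ =
  [ 0.4825   0.1800   0.3375]
  [ 0.2550   0.4575   0.2750]
  [ 0.2325   0.2800   0.5250]
(I − A)⁻¹ = adj(I−A) / det(I−A) ≈
  [   2.0697     0.7721     1.4477]
  [   1.0938     1.9625     1.1796]
  [   0.9973     1.2011     2.2520]
Δx = (I − A)⁻¹ Δd with Δd having +60 in the Telecom component and 0 elsewhere.
So Δx_3 = L_31 · (+60), where L_31 = adj(I−A)_31 / det(I−A) = 0.2325 / 0.233125.
Δx_3 = 0.2325 × (+60) / 0.233125 = 13.95 / 0.233125 ≈ 59.839.

Δx_3 = 59.839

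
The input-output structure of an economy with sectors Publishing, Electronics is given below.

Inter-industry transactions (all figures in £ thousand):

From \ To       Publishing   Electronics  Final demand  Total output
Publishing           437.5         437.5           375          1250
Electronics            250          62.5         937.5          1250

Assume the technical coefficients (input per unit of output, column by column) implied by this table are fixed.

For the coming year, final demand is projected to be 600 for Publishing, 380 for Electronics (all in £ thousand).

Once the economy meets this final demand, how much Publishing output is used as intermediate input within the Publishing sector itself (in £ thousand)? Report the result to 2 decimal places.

z_11 = 449.41

Technical coefficients a_ij = z_ij / X_j:
  a_11 = 437.5/1250 = 0.35, a_21 = 250/1250 = 0.20
  a_12 = 437.5/1250 = 0.35, a_22 = 62.5/1250 = 0.05
I − A =
  [   0.65    -0.35]
  [  -0.20     0.95]
det(I−A) = (0.65)(0.95) − (-0.35)(-0.20) = 0.5475
adj(I−A) = [[0.95, 0.35], [0.20, 0.65]]
(I − A)⁻¹ = adj(I−A) / det(I−A) ≈
  [   1.7352     0.6393]
  [   0.3653     1.1872]
First solve x = (I − A)⁻¹ d = adj(I−A)·d / det(I−A); in particular x_1 = (0.95·600 + 0.35·380) / 0.5475 = 703.00 / 0.5475 ≈ 1284.0183.
Intermediate flow from 1 to 1: z_11 = a_11 · x_1 = 0.35 × 703.00 / 0.5475 = 246.05 / 0.5475 ≈ 449.41.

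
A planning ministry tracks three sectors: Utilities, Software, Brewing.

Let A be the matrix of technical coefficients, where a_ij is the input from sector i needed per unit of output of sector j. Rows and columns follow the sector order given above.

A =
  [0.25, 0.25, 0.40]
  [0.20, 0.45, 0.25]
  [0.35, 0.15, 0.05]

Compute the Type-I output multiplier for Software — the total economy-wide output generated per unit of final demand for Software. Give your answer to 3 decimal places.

m_S = 5.210

I − A =
  [   0.75    -0.25    -0.40]
  [  -0.20     0.55    -0.25]
  [  -0.35    -0.15     0.95]
Cofactors of I−A, C_ij = (−1)^(i+j)·(minor ij) (rows/columns in the sector order above):
  C_11 = (0.55)(0.95) − (-0.25)(-0.15) = 0.4850
  C_12 = −[(-0.20)(0.95) − (-0.25)(-0.35)] = 0.2775
  C_13 = (-0.20)(-0.15) − (0.55)(-0.35) = 0.2225
  C_21 = −[(-0.25)(0.95) − (-0.40)(-0.15)] = 0.2975
  C_22 = (0.75)(0.95) − (-0.40)(-0.35) = 0.5725
  C_23 = −[(0.75)(-0.15) − (-0.25)(-0.35)] = 0.2000
  C_31 = (-0.25)(-0.25) − (-0.40)(0.55) = 0.2825
  C_32 = −[(0.75)(-0.25) − (-0.40)(-0.20)] = 0.2675
  C_33 = (0.75)(0.55) − (-0.25)(-0.20) = 0.3625
det(I−A) = Σ_j (I−A)_1j·C_1j = (0.75)(0.4850) + (-0.25)(0.2775) + (-0.40)(0.2225) = 0.205375
adj(I−A) = Cᵀ =
  [ 0.4850   0.2975   0.2825]
  [ 0.2775   0.5725   0.2675]
  [ 0.2225   0.2000   0.3625]
(I − A)⁻¹ = adj(I−A) / det(I−A) ≈
  [   2.3615     1.4486     1.3755]
  [   1.3512     2.7876     1.3025]
  [   1.0834     0.9738     1.7651]
The output multiplier for sector j is the column-j sum of the Leontief inverse (I − A)⁻¹ = adj(I−A) / det(I−A).
Column S of adj(I−A): (0.2975, 0.5725, 0.2000); det(I−A) = 0.205375.
m_S = (0.2975 + 0.5725 + 0.2000) / 0.205375 = 1.07 / 0.205375 ≈ 5.210.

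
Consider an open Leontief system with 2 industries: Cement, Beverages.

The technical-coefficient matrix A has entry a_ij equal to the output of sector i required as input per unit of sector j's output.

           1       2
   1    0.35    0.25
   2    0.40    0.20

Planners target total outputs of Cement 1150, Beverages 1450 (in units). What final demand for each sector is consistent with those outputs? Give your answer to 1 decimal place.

d_1 = 385.0, d_2 = 700.0

I − A =
  [   0.65    -0.25]
  [  -0.40     0.80]
d = (I − A) x:
  d_1 = (+0.65)·1150 + (-0.25)·1450 = 385.0
  d_2 = (-0.40)·1150 + (+0.80)·1450 = 700.0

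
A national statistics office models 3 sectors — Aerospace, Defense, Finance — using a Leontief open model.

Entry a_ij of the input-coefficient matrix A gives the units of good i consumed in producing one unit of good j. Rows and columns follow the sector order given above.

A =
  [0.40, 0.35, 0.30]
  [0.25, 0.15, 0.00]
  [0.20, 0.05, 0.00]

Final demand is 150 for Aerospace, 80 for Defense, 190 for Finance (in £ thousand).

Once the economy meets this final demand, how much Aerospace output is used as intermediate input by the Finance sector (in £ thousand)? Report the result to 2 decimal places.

I − A =
  [   0.60    -0.35    -0.30]
  [  -0.25     0.85     0.00]
  [  -0.20    -0.05     1.00]
Cofactors of I−A, C_ij = (−1)^(i+j)·(minor ij) (rows/columns in the sector order above):
  C_11 = (0.85)(1.00) − (0.00)(-0.05) = 0.8500
  C_12 = −[(-0.25)(1.00) − (0.00)(-0.20)] = 0.2500
  C_13 = (-0.25)(-0.05) − (0.85)(-0.20) = 0.1825
  C_21 = −[(-0.35)(1.00) − (-0.30)(-0.05)] = 0.3650
  C_22 = (0.60)(1.00) − (-0.30)(-0.20) = 0.5400
  C_23 = −[(0.60)(-0.05) − (-0.35)(-0.20)] = 0.1000
  C_31 = (-0.35)(0.00) − (-0.30)(0.85) = 0.2550
  C_32 = −[(0.60)(0.00) − (-0.30)(-0.25)] = 0.0750
  C_33 = (0.60)(0.85) − (-0.35)(-0.25) = 0.4225
det(I−A) = Σ_j (I−A)_1j·C_1j = (0.60)(0.8500) + (-0.35)(0.2500) + (-0.30)(0.1825) = 0.36775
adj(I−A) = Cᵀ =
  [ 0.8500   0.3650   0.2550]
  [ 0.2500   0.5400   0.0750]
  [ 0.1825   0.1000   0.4225]
(I − A)⁻¹ = adj(I−A) / det(I−A) ≈
  [   2.3114     0.9925     0.6934]
  [   0.6798     1.4684     0.2039]
  [   0.4963     0.2719     1.1489]
First solve x = (I − A)⁻¹ d = adj(I−A)·d / det(I−A); in particular x_3 = (0.1825·150 + 0.1000·80 + 0.4225·190) / 0.36775 = 115.65 / 0.36775 ≈ 314.4799.
Intermediate flow from 1 to 3: z_13 = a_13 · x_3 = 0.30 × 115.65 / 0.36775 = 34.695 / 0.36775 ≈ 94.34.

z_13 = 94.34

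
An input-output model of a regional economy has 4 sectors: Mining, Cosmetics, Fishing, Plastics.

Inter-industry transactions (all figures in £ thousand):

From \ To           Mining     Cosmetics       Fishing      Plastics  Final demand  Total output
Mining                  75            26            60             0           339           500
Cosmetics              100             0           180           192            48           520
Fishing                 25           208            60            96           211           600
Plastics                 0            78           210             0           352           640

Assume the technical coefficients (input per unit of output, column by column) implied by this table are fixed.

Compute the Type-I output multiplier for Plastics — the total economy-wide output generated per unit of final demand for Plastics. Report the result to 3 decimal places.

Technical coefficients a_ij = z_ij / X_j:
  a_11 = 75/500 = 0.15, a_21 = 100/500 = 0.20, a_31 = 25/500 = 0.05, a_41 = 0/500 = 0.00
  a_12 = 26/520 = 0.05, a_22 = 0/520 = 0.00, a_32 = 208/520 = 0.40, a_42 = 78/520 = 0.15
  a_13 = 60/600 = 0.10, a_23 = 180/600 = 0.30, a_33 = 60/600 = 0.10, a_43 = 210/600 = 0.35
  a_14 = 0/640 = 0.00, a_24 = 192/640 = 0.30, a_34 = 96/640 = 0.15, a_44 = 0/640 = 0.00
I − A =
  [   0.85    -0.05    -0.10     0.00]
  [  -0.20     1.00    -0.30    -0.30]
  [  -0.05    -0.40     0.90    -0.15]
  [   0.00    -0.15    -0.35     1.00]
Compute the cofactors C_ij = (−1)^(i+j)·(3×3 minor ij) of I−A; the adjugate is their transpose:
adj(I−A) = Cᵀ =
  [ 0.638250   0.084625   0.115750   0.042750]
  [ 0.189750   0.715375   0.364250   0.269250]
  [ 0.132250   0.361625   0.801750   0.228750]
  [ 0.074750   0.233875   0.335250   0.640250]
det(I−A) = Σ_j (I−A)_1j·C_1j = (0.85)(0.638250) + (-0.05)(0.189750) + (-0.10)(0.132250) + (0.00)(0.074750) = 0.5198
(I − A)⁻¹ = adj(I−A) / det(I−A) ≈
  [   1.2279     0.1628     0.2227     0.0822]
  [   0.3650     1.3763     0.7008     0.5180]
  [   0.2544     0.6957     1.5424     0.4401]
  [   0.1438     0.4499     0.6450     1.2317]
The output multiplier for sector j is the column-j sum of the Leontief inverse (I − A)⁻¹ = adj(I−A) / det(I−A).
Column 4 of adj(I−A): (0.042750, 0.269250, 0.228750, 0.640250); det(I−A) = 0.5198.
m_4 = (0.042750 + 0.269250 + 0.228750 + 0.640250) / 0.5198 = 1.181 / 0.5198 ≈ 2.272.

m_4 = 2.272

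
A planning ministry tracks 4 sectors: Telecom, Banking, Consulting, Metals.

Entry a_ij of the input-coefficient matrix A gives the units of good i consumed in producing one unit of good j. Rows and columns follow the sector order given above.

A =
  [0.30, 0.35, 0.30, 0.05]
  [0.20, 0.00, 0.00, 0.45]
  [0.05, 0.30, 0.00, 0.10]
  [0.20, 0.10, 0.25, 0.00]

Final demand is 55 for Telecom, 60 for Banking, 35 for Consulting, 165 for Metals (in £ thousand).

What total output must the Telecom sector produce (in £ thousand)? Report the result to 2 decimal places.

x_1 = 286.51

I − A =
  [   0.70    -0.35    -0.30    -0.05]
  [  -0.20     1.00     0.00    -0.45]
  [  -0.05    -0.30     1.00    -0.10]
  [  -0.20    -0.10    -0.25     1.00]
Compute the cofactors C_ij = (−1)^(i+j)·(3×3 minor ij) of I−A; the adjugate is their transpose:
adj(I−A) = Cᵀ =
  [ 0.896250   0.443000   0.338375   0.278000]
  [ 0.290625   0.650875   0.168250   0.324250]
  [ 0.156750   0.238750   0.556000   0.170875]
  [ 0.247500   0.213375   0.223500   0.597000]
det(I−A) = Σ_j (I−A)_1j·C_1j = (0.70)(0.896250) + (-0.35)(0.290625) + (-0.30)(0.156750) + (-0.05)(0.247500) = 0.46625625
(I − A)⁻¹ = adj(I−A) / det(I−A) ≈
  [   1.9222     0.9501     0.7257     0.5962]
  [   0.6233     1.3960     0.3609     0.6954]
  [   0.3362     0.5121     1.1925     0.3665]
  [   0.5308     0.4576     0.4794     1.2804]
x = (I − A)⁻¹ d = adj(I−A)·d / det(I−A), with det(I−A) = 0.46625625:
  x_1 = (0.896250·55 + 0.443000·60 + 0.338375·35 + 0.278000·165) / 0.46625625 = 133.586875 / 0.46625625 ≈ 286.51
  x_2 = (0.290625·55 + 0.650875·60 + 0.168250·35 + 0.324250·165) / 0.46625625 = 114.426875 / 0.46625625 ≈ 245.42
  x_3 = (0.156750·55 + 0.238750·60 + 0.556000·35 + 0.170875·165) / 0.46625625 = 70.600625 / 0.46625625 ≈ 151.42
  x_4 = (0.247500·55 + 0.213375·60 + 0.223500·35 + 0.597000·165) / 0.46625625 = 132.7425 / 0.46625625 ≈ 284.70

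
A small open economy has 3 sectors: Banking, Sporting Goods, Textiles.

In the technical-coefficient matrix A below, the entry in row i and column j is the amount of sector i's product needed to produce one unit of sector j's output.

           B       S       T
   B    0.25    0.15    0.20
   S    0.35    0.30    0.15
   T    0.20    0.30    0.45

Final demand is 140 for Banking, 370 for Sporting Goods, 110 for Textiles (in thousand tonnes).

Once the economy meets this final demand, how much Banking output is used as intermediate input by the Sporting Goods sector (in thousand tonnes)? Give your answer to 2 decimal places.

I − A =
  [   0.75    -0.15    -0.20]
  [  -0.35     0.70    -0.15]
  [  -0.20    -0.30     0.55]
Cofactors of I−A, C_ij = (−1)^(i+j)·(minor ij) (rows/columns in the sector order above):
  C_11 = (0.70)(0.55) − (-0.15)(-0.30) = 0.3400
  C_12 = −[(-0.35)(0.55) − (-0.15)(-0.20)] = 0.2225
  C_13 = (-0.35)(-0.30) − (0.70)(-0.20) = 0.2450
  C_21 = −[(-0.15)(0.55) − (-0.20)(-0.30)] = 0.1425
  C_22 = (0.75)(0.55) − (-0.20)(-0.20) = 0.3725
  C_23 = −[(0.75)(-0.30) − (-0.15)(-0.20)] = 0.2550
  C_31 = (-0.15)(-0.15) − (-0.20)(0.70) = 0.1625
  C_32 = −[(0.75)(-0.15) − (-0.20)(-0.35)] = 0.1825
  C_33 = (0.75)(0.70) − (-0.15)(-0.35) = 0.4725
det(I−A) = Σ_j (I−A)_1j·C_1j = (0.75)(0.3400) + (-0.15)(0.2225) + (-0.20)(0.2450) = 0.172625
adj(I−A) = Cᵀ =
  [ 0.3400   0.1425   0.1625]
  [ 0.2225   0.3725   0.1825]
  [ 0.2450   0.2550   0.4725]
(I − A)⁻¹ = adj(I−A) / det(I−A) ≈
  [   1.9696     0.8255     0.9413]
  [   1.2889     2.1579     1.0572]
  [   1.4193     1.4772     2.7371]
First solve x = (I − A)⁻¹ d = adj(I−A)·d / det(I−A); in particular x_S = (0.2225·140 + 0.3725·370 + 0.1825·110) / 0.172625 = 189.05 / 0.172625 ≈ 1095.1484.
Intermediate flow from B to S: z_BS = a_BS · x_S = 0.15 × 189.05 / 0.172625 = 28.3575 / 0.172625 ≈ 164.27.

z_BS = 164.27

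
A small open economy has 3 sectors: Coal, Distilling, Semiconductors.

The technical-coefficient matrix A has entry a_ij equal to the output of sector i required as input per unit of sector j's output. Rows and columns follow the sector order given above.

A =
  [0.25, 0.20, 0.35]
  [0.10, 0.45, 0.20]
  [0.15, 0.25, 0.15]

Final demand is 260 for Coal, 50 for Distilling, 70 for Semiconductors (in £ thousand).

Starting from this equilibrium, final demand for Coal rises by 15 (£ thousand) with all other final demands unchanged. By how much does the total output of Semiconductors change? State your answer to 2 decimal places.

Δx_3 = 6.39

I − A =
  [   0.75    -0.20    -0.35]
  [  -0.10     0.55    -0.20]
  [  -0.15    -0.25     0.85]
Cofactors of I−A, C_ij = (−1)^(i+j)·(minor ij) (rows/columns in the sector order above):
  C_11 = (0.55)(0.85) − (-0.20)(-0.25) = 0.4175
  C_12 = −[(-0.10)(0.85) − (-0.20)(-0.15)] = 0.1150
  C_13 = (-0.10)(-0.25) − (0.55)(-0.15) = 0.1075
  C_21 = −[(-0.20)(0.85) − (-0.35)(-0.25)] = 0.2575
  C_22 = (0.75)(0.85) − (-0.35)(-0.15) = 0.5850
  C_23 = −[(0.75)(-0.25) − (-0.20)(-0.15)] = 0.2175
  C_31 = (-0.20)(-0.20) − (-0.35)(0.55) = 0.2325
  C_32 = −[(0.75)(-0.20) − (-0.35)(-0.10)] = 0.1850
  C_33 = (0.75)(0.55) − (-0.20)(-0.10) = 0.3925
det(I−A) = Σ_j (I−A)_1j·C_1j = (0.75)(0.4175) + (-0.20)(0.1150) + (-0.35)(0.1075) = 0.2525
adj(I−A) = Cᵀ =
  [ 0.4175   0.2575   0.2325]
  [ 0.1150   0.5850   0.1850]
  [ 0.1075   0.2175   0.3925]
(I − A)⁻¹ = adj(I−A) / det(I−A) ≈
  [   1.6535     1.0198     0.9208]
  [   0.4554     2.3168     0.7327]
  [   0.4257     0.8614     1.5545]
Δx = (I − A)⁻¹ Δd with Δd having +15 in the Coal component and 0 elsewhere.
So Δx_3 = L_31 · (+15), where L_31 = adj(I−A)_31 / det(I−A) = 0.1075 / 0.2525.
Δx_3 = 0.1075 × (+15) / 0.2525 = 1.6125 / 0.2525 ≈ 6.39.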